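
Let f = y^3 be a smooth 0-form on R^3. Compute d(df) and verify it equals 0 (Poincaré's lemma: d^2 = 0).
d(df) = 0

Step 1: df = sum_i (∂f/∂x_i) dx_i = (0) dx + (3*y^2) dy + (0) dz.
Step 2: Apply d again. Using the 1-form formula, the coefficient of dx ∧ dy in d(df) is ∂^2 f/∂x ∂y - ∂^2 f/∂y ∂x = (0) - (0) = 0 (equality of mixed partials for smooth f).
Similarly for dx ∧ dz and dy ∧ dz — all coefficients vanish. So d(df) = 0.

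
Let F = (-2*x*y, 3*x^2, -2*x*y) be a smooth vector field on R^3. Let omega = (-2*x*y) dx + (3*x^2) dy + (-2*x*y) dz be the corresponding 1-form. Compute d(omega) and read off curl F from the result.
d(omega) = (-2*x) dy ∧ dz + (2*y) dz ∧ dx + (8*x) dx ∧ dy; curl F = (-2*x, 2*y, 8*x)

d omega = sum_{i<j} (∂f_j/∂x_i - ∂f_i/∂x_j) dx_i ∧ dx_j. Under the identification (dy ∧ dz, dz ∧ dx, dx ∧ dy) ↔ (e_x, e_y, e_z), the coefficients are exactly the components of curl F. Compute:
  ∂R/∂y - ∂Q/∂z = (-2*x) - (0) = -2*x
  ∂P/∂z - ∂R/∂x = (0) - (-2*y) = 2*y
  ∂Q/∂x - ∂P/∂y = (6*x) - (-2*x) = 8*x.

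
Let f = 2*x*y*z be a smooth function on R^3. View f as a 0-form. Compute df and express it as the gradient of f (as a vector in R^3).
df = (2*y*z) dx + (2*x*z) dy + (2*x*y) dz; grad f = (2*y*z, 2*x*z, 2*x*y)

For a 0-form f, d f = (∂f/∂x) dx + (∂f/∂y) dy + (∂f/∂z) dz. The components of the vector representation are exactly the entries of grad f in Cartesian coordinates:
  ∂f/∂x = 2*y*z
  ∂f/∂y = 2*x*z
  ∂f/∂z = 2*x*y.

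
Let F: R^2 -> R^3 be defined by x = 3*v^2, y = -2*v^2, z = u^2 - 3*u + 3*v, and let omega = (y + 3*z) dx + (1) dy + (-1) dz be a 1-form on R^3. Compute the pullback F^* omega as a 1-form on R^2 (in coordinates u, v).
F^* omega = (3 - 2*u) du + (18*u^2*v - 54*u*v - 12*v^3 + 54*v^2 - 4*v - 3) dv

Using F^*(f dg) = (f ∘ F) d(g ∘ F), substitute each coordinate x_i by F_i(u, v) in f_i, and replace dx_i by d F_i = (∂F_i/∂u) du + (∂F_i/∂v) dv.
  For the x component: f_1(F) = 3*u^2 - 9*u - 2*v^2 + 9*v; d F_1 = (0) du + (6*v) dv
  For the y component: f_2(F) = 1; d F_2 = (0) du + (-4*v) dv
  For the z component: f_3(F) = -1; d F_3 = (2*u - 3) du + (3) dv
Combining and collecting du, dv coefficients:
  coeff of du: 3 - 2*u
  coeff of dv: 18*u^2*v - 54*u*v - 12*v^3 + 54*v^2 - 4*v - 3
F^* omega = (3 - 2*u) du + (18*u^2*v - 54*u*v - 12*v^3 + 54*v^2 - 4*v - 3) dv.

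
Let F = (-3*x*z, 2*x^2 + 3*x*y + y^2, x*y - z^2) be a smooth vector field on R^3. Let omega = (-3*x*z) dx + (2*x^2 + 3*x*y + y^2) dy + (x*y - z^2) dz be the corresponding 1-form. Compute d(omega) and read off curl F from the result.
d(omega) = (x) dy ∧ dz + (-3*x - y) dz ∧ dx + (4*x + 3*y) dx ∧ dy; curl F = (x, -3*x - y, 4*x + 3*y)

d omega = sum_{i<j} (∂f_j/∂x_i - ∂f_i/∂x_j) dx_i ∧ dx_j. Under the identification (dy ∧ dz, dz ∧ dx, dx ∧ dy) ↔ (e_x, e_y, e_z), the coefficients are exactly the components of curl F. Compute:
  ∂R/∂y - ∂Q/∂z = (x) - (0) = x
  ∂P/∂z - ∂R/∂x = (-3*x) - (y) = -3*x - y
  ∂Q/∂x - ∂P/∂y = (4*x + 3*y) - (0) = 4*x + 3*y.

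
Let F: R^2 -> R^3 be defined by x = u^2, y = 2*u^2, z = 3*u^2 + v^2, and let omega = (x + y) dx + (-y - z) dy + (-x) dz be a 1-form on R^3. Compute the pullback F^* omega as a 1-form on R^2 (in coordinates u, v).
F^* omega = (4*u*(-5*u^2 - v^2)) du + (-2*u^2*v) dv

Using F^*(f dg) = (f ∘ F) d(g ∘ F), substitute each coordinate x_i by F_i(u, v) in f_i, and replace dx_i by d F_i = (∂F_i/∂u) du + (∂F_i/∂v) dv.
  For the x component: f_1(F) = 3*u^2; d F_1 = (2*u) du + (0) dv
  For the y component: f_2(F) = -5*u^2 - v^2; d F_2 = (4*u) du + (0) dv
  For the z component: f_3(F) = -u^2; d F_3 = (6*u) du + (2*v) dv
Combining and collecting du, dv coefficients:
  coeff of du: 4*u*(-5*u^2 - v^2)
  coeff of dv: -2*u^2*v
F^* omega = (4*u*(-5*u^2 - v^2)) du + (-2*u^2*v) dv.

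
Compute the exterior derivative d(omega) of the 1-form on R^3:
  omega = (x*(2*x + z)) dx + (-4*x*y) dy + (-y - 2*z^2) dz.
d(omega) = (-4*y) dx ∧ dy + (-x) dx ∧ dz + (-1) dy ∧ dz

For a 1-form omega = sum_i f_i dx_i, the exterior derivative is
  d(omega) = sum_{i < j} (∂f_j/∂x_i - ∂f_i/∂x_j) dx_i ∧ dx_j.
  coefficient of dx ∧ dy: ∂f_2/∂x - ∂f_1/∂y = ∂(-4*x*y)/∂x - ∂(x*(2*x + z))/∂y = -4*y
  coefficient of dx ∧ dz: ∂f_3/∂x - ∂f_1/∂z = ∂(-y - 2*z^2)/∂x - ∂(x*(2*x + z))/∂z = -x
  coefficient of dy ∧ dz: ∂f_3/∂y - ∂f_2/∂z = ∂(-y - 2*z^2)/∂y - ∂(-4*x*y)/∂z = -1
Assembling: d(omega) = (-4*y) dx ∧ dy + (-x) dx ∧ dz + (-1) dy ∧ dz.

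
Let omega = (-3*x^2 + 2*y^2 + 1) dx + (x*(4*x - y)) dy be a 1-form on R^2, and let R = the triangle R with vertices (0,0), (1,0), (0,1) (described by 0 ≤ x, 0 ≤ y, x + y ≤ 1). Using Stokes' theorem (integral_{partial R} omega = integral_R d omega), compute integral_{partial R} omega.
integral_(partial R) omega = 1/2

Stokes: integral_partial_R omega = integral_R d omega with d omega = (∂Q/∂x - ∂P/∂y) dx ∧ dy.
  ∂Q/∂x = 8*x - y
  ∂P/∂y = 4*y
  integrand = ∂Q/∂x - ∂P/∂y = 8*x - 5*y.
Integrating over R: integral_0^1 integral_0^{1-x} (8*x - 5*y) dy dx = 1/2.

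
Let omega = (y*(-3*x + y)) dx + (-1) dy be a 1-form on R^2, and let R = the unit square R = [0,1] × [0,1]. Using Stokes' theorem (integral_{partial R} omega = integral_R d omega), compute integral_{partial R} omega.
integral_(partial R) omega = 1/2

Stokes: integral_partial_R omega = integral_R d omega with d omega = (∂Q/∂x - ∂P/∂y) dx ∧ dy.
  ∂Q/∂x = 0
  ∂P/∂y = -3*x + 2*y
  integrand = ∂Q/∂x - ∂P/∂y = 3*x - 2*y.
Integrating over R: integral_0^1 integral_0^1 (3*x - 2*y) dx dy = 1/2.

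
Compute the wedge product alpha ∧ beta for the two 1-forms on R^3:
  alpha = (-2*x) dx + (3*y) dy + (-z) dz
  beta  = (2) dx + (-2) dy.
alpha ∧ beta = (4*x - 6*y) dx ∧ dy + (2*z) dx ∧ dz + (-2*z) dy ∧ dz

Distribute the wedge, using dx_i ∧ dx_j = -dx_j ∧ dx_i and dx_i ∧ dx_i = 0. For each pair (i, j) with i < j, the coefficient of dx_i ∧ dx_j in alpha ∧ beta is (alpha_i * beta_j - alpha_j * beta_i). Collecting: alpha ∧ beta = (4*x - 6*y) dx ∧ dy + (2*z) dx ∧ dz + (-2*z) dy ∧ dz.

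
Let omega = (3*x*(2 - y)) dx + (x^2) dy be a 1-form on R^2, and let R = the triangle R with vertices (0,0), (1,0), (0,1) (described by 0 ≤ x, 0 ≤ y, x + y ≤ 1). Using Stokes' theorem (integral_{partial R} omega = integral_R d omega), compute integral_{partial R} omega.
integral_(partial R) omega = 5/6

Stokes: integral_partial_R omega = integral_R d omega with d omega = (∂Q/∂x - ∂P/∂y) dx ∧ dy.
  ∂Q/∂x = 2*x
  ∂P/∂y = -3*x
  integrand = ∂Q/∂x - ∂P/∂y = 5*x.
Integrating over R: integral_0^1 integral_0^{1-x} (5*x) dy dx = 5/6.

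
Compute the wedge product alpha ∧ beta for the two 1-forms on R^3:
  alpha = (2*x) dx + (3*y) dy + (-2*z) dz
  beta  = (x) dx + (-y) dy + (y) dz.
alpha ∧ beta = (-5*x*y) dx ∧ dy + (2*x*(y + z)) dx ∧ dz + (y*(3*y - 2*z)) dy ∧ dz

Distribute the wedge, using dx_i ∧ dx_j = -dx_j ∧ dx_i and dx_i ∧ dx_i = 0. For each pair (i, j) with i < j, the coefficient of dx_i ∧ dx_j in alpha ∧ beta is (alpha_i * beta_j - alpha_j * beta_i). Collecting: alpha ∧ beta = (-5*x*y) dx ∧ dy + (2*x*(y + z)) dx ∧ dz + (y*(3*y - 2*z)) dy ∧ dz.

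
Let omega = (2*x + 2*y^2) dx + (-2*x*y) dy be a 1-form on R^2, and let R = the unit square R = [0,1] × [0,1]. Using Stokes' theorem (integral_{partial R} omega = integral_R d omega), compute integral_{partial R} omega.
integral_(partial R) omega = -3

Stokes: integral_partial_R omega = integral_R d omega with d omega = (∂Q/∂x - ∂P/∂y) dx ∧ dy.
  ∂Q/∂x = -2*y
  ∂P/∂y = 4*y
  integrand = ∂Q/∂x - ∂P/∂y = -6*y.
Integrating over R: integral_0^1 integral_0^1 (-6*y) dx dy = -3.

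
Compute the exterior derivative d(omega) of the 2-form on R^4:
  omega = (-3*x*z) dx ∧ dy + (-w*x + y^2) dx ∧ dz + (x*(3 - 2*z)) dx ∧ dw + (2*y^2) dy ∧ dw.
d(omega) = (-3*x - 2*y) dx ∧ dy ∧ dz + (x) dx ∧ dz ∧ dw

For a 2-form omega = sum_{i<j} g_{ij} dx_i ∧ dx_j, the exterior derivative is
  d(omega) = sum_{i<j} d(g_{ij}) ∧ dx_i ∧ dx_j = sum_{i<j, k} (∂g_{ij}/∂x_k) dx_k ∧ dx_i ∧ dx_j.
Expand each term, using dx_k ∧ dx_i ∧ dx_j = sgn(permutation) dx_{(a)} ∧ dx_{(b)} ∧ dx_{(c)} with (a < b < c) sorted:
  d(-3*x*z) includes (∂/∂z)(-3*x*z) dz = (-3*x) dz, which multiplied by dx ∧ dy gives (-3*x) dx ∧ dy ∧ dz
  d(-w*x + y^2) includes (∂/∂y)(-w*x + y^2) dy = (2*y) dy, which multiplied by dx ∧ dz gives (-2*y) dx ∧ dy ∧ dz
  d(-w*x + y^2) includes (∂/∂w)(-w*x + y^2) dw = (-x) dw, which multiplied by dx ∧ dz gives (-x) dx ∧ dz ∧ dw
  d(x*(3 - 2*z)) includes (∂/∂z)(x*(3 - 2*z)) dz = (-2*x) dz, which multiplied by dx ∧ dw gives (2*x) dx ∧ dz ∧ dw
Collecting like 3-forms: d(omega) = (-3*x - 2*y) dx ∧ dy ∧ dz + (x) dx ∧ dz ∧ dw.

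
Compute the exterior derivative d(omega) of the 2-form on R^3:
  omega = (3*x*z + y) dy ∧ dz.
d(omega) = (3*z) dx ∧ dy ∧ dz

For a 2-form omega = sum_{i<j} g_{ij} dx_i ∧ dx_j, the exterior derivative is
  d(omega) = sum_{i<j} d(g_{ij}) ∧ dx_i ∧ dx_j = sum_{i<j, k} (∂g_{ij}/∂x_k) dx_k ∧ dx_i ∧ dx_j.
Expand each term, using dx_k ∧ dx_i ∧ dx_j = sgn(permutation) dx_{(a)} ∧ dx_{(b)} ∧ dx_{(c)} with (a < b < c) sorted:
  d(3*x*z + y) includes (∂/∂x)(3*x*z + y) dx = (3*z) dx, which multiplied by dy ∧ dz gives (3*z) dx ∧ dy ∧ dz
Collecting like 3-forms: d(omega) = (3*z) dx ∧ dy ∧ dz.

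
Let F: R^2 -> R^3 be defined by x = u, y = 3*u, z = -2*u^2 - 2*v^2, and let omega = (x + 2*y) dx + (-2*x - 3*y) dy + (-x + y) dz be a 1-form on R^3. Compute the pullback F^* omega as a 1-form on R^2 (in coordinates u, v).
F^* omega = (2*u*(-4*u - 13)) du + (-8*u*v) dv

Using F^*(f dg) = (f ∘ F) d(g ∘ F), substitute each coordinate x_i by F_i(u, v) in f_i, and replace dx_i by d F_i = (∂F_i/∂u) du + (∂F_i/∂v) dv.
  For the x component: f_1(F) = 7*u; d F_1 = (1) du + (0) dv
  For the y component: f_2(F) = -11*u; d F_2 = (3) du + (0) dv
  For the z component: f_3(F) = 2*u; d F_3 = (-4*u) du + (-4*v) dv
Combining and collecting du, dv coefficients:
  coeff of du: 2*u*(-4*u - 13)
  coeff of dv: -8*u*v
F^* omega = (2*u*(-4*u - 13)) du + (-8*u*v) dv.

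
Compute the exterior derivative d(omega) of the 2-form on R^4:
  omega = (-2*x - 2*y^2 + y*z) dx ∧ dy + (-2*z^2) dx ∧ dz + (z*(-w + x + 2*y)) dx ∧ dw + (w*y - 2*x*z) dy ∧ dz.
d(omega) = (y - 2*z) dx ∧ dy ∧ dz + (-2*z) dx ∧ dy ∧ dw + (w - x - 2*y) dx ∧ dz ∧ dw + (y) dy ∧ dz ∧ dw

For a 2-form omega = sum_{i<j} g_{ij} dx_i ∧ dx_j, the exterior derivative is
  d(omega) = sum_{i<j} d(g_{ij}) ∧ dx_i ∧ dx_j = sum_{i<j, k} (∂g_{ij}/∂x_k) dx_k ∧ dx_i ∧ dx_j.
Expand each term, using dx_k ∧ dx_i ∧ dx_j = sgn(permutation) dx_{(a)} ∧ dx_{(b)} ∧ dx_{(c)} with (a < b < c) sorted:
  d(-2*x - 2*y^2 + y*z) includes (∂/∂z)(-2*x - 2*y^2 + y*z) dz = (y) dz, which multiplied by dx ∧ dy gives (y) dx ∧ dy ∧ dz
  d(z*(-w + x + 2*y)) includes (∂/∂y)(z*(-w + x + 2*y)) dy = (2*z) dy, which multiplied by dx ∧ dw gives (-2*z) dx ∧ dy ∧ dw
  d(z*(-w + x + 2*y)) includes (∂/∂z)(z*(-w + x + 2*y)) dz = (-w + x + 2*y) dz, which multiplied by dx ∧ dw gives (w - x - 2*y) dx ∧ dz ∧ dw
  d(w*y - 2*x*z) includes (∂/∂x)(w*y - 2*x*z) dx = (-2*z) dx, which multiplied by dy ∧ dz gives (-2*z) dx ∧ dy ∧ dz
  d(w*y - 2*x*z) includes (∂/∂w)(w*y - 2*x*z) dw = (y) dw, which multiplied by dy ∧ dz gives (y) dy ∧ dz ∧ dw
Collecting like 3-forms: d(omega) = (y - 2*z) dx ∧ dy ∧ dz + (-2*z) dx ∧ dy ∧ dw + (w - x - 2*y) dx ∧ dz ∧ dw + (y) dy ∧ dz ∧ dw.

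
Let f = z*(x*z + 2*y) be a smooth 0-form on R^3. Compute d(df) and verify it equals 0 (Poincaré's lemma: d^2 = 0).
d(df) = 0

Step 1: df = sum_i (∂f/∂x_i) dx_i = (z^2) dx + (2*z) dy + (2*x*z + 2*y) dz.
Step 2: Apply d again. Using the 1-form formula, the coefficient of dx ∧ dy in d(df) is ∂^2 f/∂x ∂y - ∂^2 f/∂y ∂x = (0) - (0) = 0 (equality of mixed partials for smooth f).
Similarly for dx ∧ dz and dy ∧ dz — all coefficients vanish. So d(df) = 0.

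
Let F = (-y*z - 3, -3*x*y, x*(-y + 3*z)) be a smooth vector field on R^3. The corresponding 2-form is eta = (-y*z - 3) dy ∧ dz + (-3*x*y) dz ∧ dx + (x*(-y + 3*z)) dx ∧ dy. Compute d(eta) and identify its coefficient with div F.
d(eta) = (0) dx ∧ dy ∧ dz; div F = 0

For a 2-form in R^3 of the form above, applying d gives a 3-form with coefficient ∂P/∂x + ∂Q/∂y + ∂R/∂z:
  ∂P/∂x = 0
  ∂Q/∂y = -3*x
  ∂R/∂z = 3*x
Sum = 0, which is exactly div F.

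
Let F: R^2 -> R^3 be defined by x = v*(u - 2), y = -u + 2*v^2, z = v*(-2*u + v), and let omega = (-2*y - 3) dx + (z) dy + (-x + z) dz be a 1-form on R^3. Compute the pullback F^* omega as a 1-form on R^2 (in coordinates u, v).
F^* omega = (v*(6*u*v + 4*u - 6*v^2 - 5*v - 3)) du + (6*u^2*v + 2*u^2 - 20*u*v^2 - 4*u*v - 7*u + 6*v^3 + 12*v^2 + 6) dv

Using F^*(f dg) = (f ∘ F) d(g ∘ F), substitute each coordinate x_i by F_i(u, v) in f_i, and replace dx_i by d F_i = (∂F_i/∂u) du + (∂F_i/∂v) dv.
  For the x component: f_1(F) = 2*u - 4*v^2 - 3; d F_1 = (v) du + (u - 2) dv
  For the y component: f_2(F) = v*(-2*u + v); d F_2 = (-1) du + (4*v) dv
  For the z component: f_3(F) = v*(-3*u + v + 2); d F_3 = (-2*v) du + (-2*u + 2*v) dv
Combining and collecting du, dv coefficients:
  coeff of du: v*(6*u*v + 4*u - 6*v^2 - 5*v - 3)
  coeff of dv: 6*u^2*v + 2*u^2 - 20*u*v^2 - 4*u*v - 7*u + 6*v^3 + 12*v^2 + 6
F^* omega = (v*(6*u*v + 4*u - 6*v^2 - 5*v - 3)) du + (6*u^2*v + 2*u^2 - 20*u*v^2 - 4*u*v - 7*u + 6*v^3 + 12*v^2 + 6) dv.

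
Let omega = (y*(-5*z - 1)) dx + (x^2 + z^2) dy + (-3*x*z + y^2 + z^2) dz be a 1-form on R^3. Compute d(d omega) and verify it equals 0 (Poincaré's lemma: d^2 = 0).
d(d omega) = 0

Step 1: d omega = sum_{i<j} (∂f_j/∂x_i - ∂f_i/∂x_j) dx_i ∧ dx_j:
  coeff of dx ∧ dy: 2*x + 5*z + 1
  coeff of dx ∧ dz: 5*y - 3*z
  coeff of dy ∧ dz: 2*y - 2*z
Step 2: Apply d again to each 2-form coefficient. The only possible 3-form in R^3 is dx ∧ dy ∧ dz, with coefficient
  ∂(coeff of dy∧dz)/∂x - ∂(coeff of dx∧dz)/∂y + ∂(coeff of dx∧dy)/∂z
  = ∂/∂x (2*y - 2*z) - ∂/∂y (5*y - 3*z) + ∂/∂z (2*x + 5*z + 1).
Each of these terms simplifies to sums of mixed partials that cancel in pairs. The result is 0 (by equality of mixed partials for smooth functions — Schwarz / Clairaut).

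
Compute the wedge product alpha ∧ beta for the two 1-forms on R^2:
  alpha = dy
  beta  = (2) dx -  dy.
alpha ∧ beta = (-2) dx ∧ dy

Distribute the wedge, using dx_i ∧ dx_j = -dx_j ∧ dx_i and dx_i ∧ dx_i = 0. For each pair (i, j) with i < j, the coefficient of dx_i ∧ dx_j in alpha ∧ beta is (alpha_i * beta_j - alpha_j * beta_i). Collecting: alpha ∧ beta = (-2) dx ∧ dy.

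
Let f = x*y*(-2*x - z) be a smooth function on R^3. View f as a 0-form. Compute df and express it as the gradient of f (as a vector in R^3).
df = (y*(-4*x - z)) dx + (x*(-2*x - z)) dy + (-x*y) dz; grad f = (y*(-4*x - z), x*(-2*x - z), -x*y)

For a 0-form f, d f = (∂f/∂x) dx + (∂f/∂y) dy + (∂f/∂z) dz. The components of the vector representation are exactly the entries of grad f in Cartesian coordinates:
  ∂f/∂x = y*(-4*x - z)
  ∂f/∂y = x*(-2*x - z)
  ∂f/∂z = -x*y.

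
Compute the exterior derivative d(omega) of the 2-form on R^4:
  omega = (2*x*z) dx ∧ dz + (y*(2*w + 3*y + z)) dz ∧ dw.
d(omega) = (2*w + 6*y + z) dy ∧ dz ∧ dw

For a 2-form omega = sum_{i<j} g_{ij} dx_i ∧ dx_j, the exterior derivative is
  d(omega) = sum_{i<j} d(g_{ij}) ∧ dx_i ∧ dx_j = sum_{i<j, k} (∂g_{ij}/∂x_k) dx_k ∧ dx_i ∧ dx_j.
Expand each term, using dx_k ∧ dx_i ∧ dx_j = sgn(permutation) dx_{(a)} ∧ dx_{(b)} ∧ dx_{(c)} with (a < b < c) sorted:
  d(y*(2*w + 3*y + z)) includes (∂/∂y)(y*(2*w + 3*y + z)) dy = (2*w + 6*y + z) dy, which multiplied by dz ∧ dw gives (2*w + 6*y + z) dy ∧ dz ∧ dw
Collecting like 3-forms: d(omega) = (2*w + 6*y + z) dy ∧ dz ∧ dw.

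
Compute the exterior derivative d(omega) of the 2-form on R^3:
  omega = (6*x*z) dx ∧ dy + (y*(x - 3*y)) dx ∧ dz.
d(omega) = (5*x + 6*y) dx ∧ dy ∧ dz

For a 2-form omega = sum_{i<j} g_{ij} dx_i ∧ dx_j, the exterior derivative is
  d(omega) = sum_{i<j} d(g_{ij}) ∧ dx_i ∧ dx_j = sum_{i<j, k} (∂g_{ij}/∂x_k) dx_k ∧ dx_i ∧ dx_j.
Expand each term, using dx_k ∧ dx_i ∧ dx_j = sgn(permutation) dx_{(a)} ∧ dx_{(b)} ∧ dx_{(c)} with (a < b < c) sorted:
  d(6*x*z) includes (∂/∂z)(6*x*z) dz = (6*x) dz, which multiplied by dx ∧ dy gives (6*x) dx ∧ dy ∧ dz
  d(y*(x - 3*y)) includes (∂/∂y)(y*(x - 3*y)) dy = (x - 6*y) dy, which multiplied by dx ∧ dz gives (-x + 6*y) dx ∧ dy ∧ dz
Collecting like 3-forms: d(omega) = (5*x + 6*y) dx ∧ dy ∧ dz.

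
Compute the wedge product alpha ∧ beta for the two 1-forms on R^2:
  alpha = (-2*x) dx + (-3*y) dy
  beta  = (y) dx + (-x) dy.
alpha ∧ beta = (2*x^2 + 3*y^2) dx ∧ dy

Distribute the wedge, using dx_i ∧ dx_j = -dx_j ∧ dx_i and dx_i ∧ dx_i = 0. For each pair (i, j) with i < j, the coefficient of dx_i ∧ dx_j in alpha ∧ beta is (alpha_i * beta_j - alpha_j * beta_i). Collecting: alpha ∧ beta = (2*x^2 + 3*y^2) dx ∧ dy.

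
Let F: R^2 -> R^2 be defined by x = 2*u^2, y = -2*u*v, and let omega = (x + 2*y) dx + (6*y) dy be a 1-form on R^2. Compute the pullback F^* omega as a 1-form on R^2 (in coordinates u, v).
F^* omega = (8*u*(u^2 - 2*u*v + 3*v^2)) du + (24*u^2*v) dv

Using F^*(f dg) = (f ∘ F) d(g ∘ F), substitute each coordinate x_i by F_i(u, v) in f_i, and replace dx_i by d F_i = (∂F_i/∂u) du + (∂F_i/∂v) dv.
  For the x component: f_1(F) = 2*u*(u - 2*v); d F_1 = (4*u) du + (0) dv
  For the y component: f_2(F) = -12*u*v; d F_2 = (-2*v) du + (-2*u) dv
Combining and collecting du, dv coefficients:
  coeff of du: 8*u*(u^2 - 2*u*v + 3*v^2)
  coeff of dv: 24*u^2*v
F^* omega = (8*u*(u^2 - 2*u*v + 3*v^2)) du + (24*u^2*v) dv.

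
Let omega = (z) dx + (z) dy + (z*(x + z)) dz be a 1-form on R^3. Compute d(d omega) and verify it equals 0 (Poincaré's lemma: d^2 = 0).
d(d omega) = 0

Step 1: d omega = sum_{i<j} (∂f_j/∂x_i - ∂f_i/∂x_j) dx_i ∧ dx_j:
  coeff of dx ∧ dy: 0
  coeff of dx ∧ dz: z - 1
  coeff of dy ∧ dz: -1
Step 2: Apply d again to each 2-form coefficient. The only possible 3-form in R^3 is dx ∧ dy ∧ dz, with coefficient
  ∂(coeff of dy∧dz)/∂x - ∂(coeff of dx∧dz)/∂y + ∂(coeff of dx∧dy)/∂z
  = ∂/∂x (-1) - ∂/∂y (z - 1) + ∂/∂z (0).
Each of these terms simplifies to sums of mixed partials that cancel in pairs. The result is 0 (by equality of mixed partials for smooth functions — Schwarz / Clairaut).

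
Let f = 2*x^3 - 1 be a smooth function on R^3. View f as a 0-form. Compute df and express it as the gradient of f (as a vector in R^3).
df = (6*x^2) dx + (0) dy + (0) dz; grad f = (6*x^2, 0, 0)

For a 0-form f, d f = (∂f/∂x) dx + (∂f/∂y) dy + (∂f/∂z) dz. The components of the vector representation are exactly the entries of grad f in Cartesian coordinates:
  ∂f/∂x = 6*x^2
  ∂f/∂y = 0
  ∂f/∂z = 0.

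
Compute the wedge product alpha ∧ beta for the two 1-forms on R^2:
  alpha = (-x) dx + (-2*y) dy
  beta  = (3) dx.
alpha ∧ beta = (6*y) dx ∧ dy

Distribute the wedge, using dx_i ∧ dx_j = -dx_j ∧ dx_i and dx_i ∧ dx_i = 0. For each pair (i, j) with i < j, the coefficient of dx_i ∧ dx_j in alpha ∧ beta is (alpha_i * beta_j - alpha_j * beta_i). Collecting: alpha ∧ beta = (6*y) dx ∧ dy.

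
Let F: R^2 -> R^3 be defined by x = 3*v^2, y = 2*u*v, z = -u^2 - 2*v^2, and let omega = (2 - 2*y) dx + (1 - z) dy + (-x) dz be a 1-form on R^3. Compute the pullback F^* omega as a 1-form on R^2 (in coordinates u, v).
F^* omega = (2*v*(u^2 + 3*u*v + 2*v^2 + 1)) du + (2*u^3 - 20*u*v^2 + 2*u + 12*v^3 + 12*v) dv

Using F^*(f dg) = (f ∘ F) d(g ∘ F), substitute each coordinate x_i by F_i(u, v) in f_i, and replace dx_i by d F_i = (∂F_i/∂u) du + (∂F_i/∂v) dv.
  For the x component: f_1(F) = -4*u*v + 2; d F_1 = (0) du + (6*v) dv
  For the y component: f_2(F) = u^2 + 2*v^2 + 1; d F_2 = (2*v) du + (2*u) dv
  For the z component: f_3(F) = -3*v^2; d F_3 = (-2*u) du + (-4*v) dv
Combining and collecting du, dv coefficients:
  coeff of du: 2*v*(u^2 + 3*u*v + 2*v^2 + 1)
  coeff of dv: 2*u^3 - 20*u*v^2 + 2*u + 12*v^3 + 12*v
F^* omega = (2*v*(u^2 + 3*u*v + 2*v^2 + 1)) du + (2*u^3 - 20*u*v^2 + 2*u + 12*v^3 + 12*v) dv.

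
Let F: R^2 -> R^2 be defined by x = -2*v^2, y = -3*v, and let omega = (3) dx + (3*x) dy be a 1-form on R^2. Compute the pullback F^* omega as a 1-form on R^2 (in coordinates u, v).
F^* omega = (6*v*(3*v - 2)) dv

Using F^*(f dg) = (f ∘ F) d(g ∘ F), substitute each coordinate x_i by F_i(u, v) in f_i, and replace dx_i by d F_i = (∂F_i/∂u) du + (∂F_i/∂v) dv.
  For the x component: f_1(F) = 3; d F_1 = (0) du + (-4*v) dv
  For the y component: f_2(F) = -6*v^2; d F_2 = (0) du + (-3) dv
Combining and collecting du, dv coefficients:
  coeff of du: 0
  coeff of dv: 6*v*(3*v - 2)
F^* omega = (6*v*(3*v - 2)) dv.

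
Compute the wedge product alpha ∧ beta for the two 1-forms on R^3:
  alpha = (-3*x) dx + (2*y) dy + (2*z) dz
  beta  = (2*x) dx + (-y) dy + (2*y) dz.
alpha ∧ beta = (-x*y) dx ∧ dy + (-2*x*(3*y + 2*z)) dx ∧ dz + (2*y*(2*y + z)) dy ∧ dz

Distribute the wedge, using dx_i ∧ dx_j = -dx_j ∧ dx_i and dx_i ∧ dx_i = 0. For each pair (i, j) with i < j, the coefficient of dx_i ∧ dx_j in alpha ∧ beta is (alpha_i * beta_j - alpha_j * beta_i). Collecting: alpha ∧ beta = (-x*y) dx ∧ dy + (-2*x*(3*y + 2*z)) dx ∧ dz + (2*y*(2*y + z)) dy ∧ dz.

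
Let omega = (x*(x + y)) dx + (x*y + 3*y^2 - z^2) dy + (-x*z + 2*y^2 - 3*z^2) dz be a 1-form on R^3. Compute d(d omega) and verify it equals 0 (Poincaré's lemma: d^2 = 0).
d(d omega) = 0

Step 1: d omega = sum_{i<j} (∂f_j/∂x_i - ∂f_i/∂x_j) dx_i ∧ dx_j:
  coeff of dx ∧ dy: -x + y
  coeff of dx ∧ dz: -z
  coeff of dy ∧ dz: 4*y + 2*z
Step 2: Apply d again to each 2-form coefficient. The only possible 3-form in R^3 is dx ∧ dy ∧ dz, with coefficient
  ∂(coeff of dy∧dz)/∂x - ∂(coeff of dx∧dz)/∂y + ∂(coeff of dx∧dy)/∂z
  = ∂/∂x (4*y + 2*z) - ∂/∂y (-z) + ∂/∂z (-x + y).
Each of these terms simplifies to sums of mixed partials that cancel in pairs. The result is 0 (by equality of mixed partials for smooth functions — Schwarz / Clairaut).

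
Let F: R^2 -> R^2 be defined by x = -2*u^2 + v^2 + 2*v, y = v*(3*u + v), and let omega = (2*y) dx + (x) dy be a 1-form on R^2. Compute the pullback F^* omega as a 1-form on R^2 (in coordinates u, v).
F^* omega = (v*(-30*u^2 - 8*u*v + 3*v^2 + 6*v)) du + (-6*u^3 - 4*u^2*v + 15*u*v^2 + 18*u*v + 6*v^3 + 8*v^2) dv

Using F^*(f dg) = (f ∘ F) d(g ∘ F), substitute each coordinate x_i by F_i(u, v) in f_i, and replace dx_i by d F_i = (∂F_i/∂u) du + (∂F_i/∂v) dv.
  For the x component: f_1(F) = 2*v*(3*u + v); d F_1 = (-4*u) du + (2*v + 2) dv
  For the y component: f_2(F) = -2*u^2 + v^2 + 2*v; d F_2 = (3*v) du + (3*u + 2*v) dv
Combining and collecting du, dv coefficients:
  coeff of du: v*(-30*u^2 - 8*u*v + 3*v^2 + 6*v)
  coeff of dv: -6*u^3 - 4*u^2*v + 15*u*v^2 + 18*u*v + 6*v^3 + 8*v^2
F^* omega = (v*(-30*u^2 - 8*u*v + 3*v^2 + 6*v)) du + (-6*u^3 - 4*u^2*v + 15*u*v^2 + 18*u*v + 6*v^3 + 8*v^2) dv.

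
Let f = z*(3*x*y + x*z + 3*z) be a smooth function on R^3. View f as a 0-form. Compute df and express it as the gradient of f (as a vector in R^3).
df = (z*(3*y + z)) dx + (3*x*z) dy + (3*x*y + 2*x*z + 6*z) dz; grad f = (z*(3*y + z), 3*x*z, 3*x*y + 2*x*z + 6*z)

For a 0-form f, d f = (∂f/∂x) dx + (∂f/∂y) dy + (∂f/∂z) dz. The components of the vector representation are exactly the entries of grad f in Cartesian coordinates:
  ∂f/∂x = z*(3*y + z)
  ∂f/∂y = 3*x*z
  ∂f/∂z = 3*x*y + 2*x*z + 6*z.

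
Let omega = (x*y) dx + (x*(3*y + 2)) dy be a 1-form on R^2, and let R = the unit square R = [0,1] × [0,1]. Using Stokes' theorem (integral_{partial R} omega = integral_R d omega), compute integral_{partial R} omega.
integral_(partial R) omega = 3

Stokes: integral_partial_R omega = integral_R d omega with d omega = (∂Q/∂x - ∂P/∂y) dx ∧ dy.
  ∂Q/∂x = 3*y + 2
  ∂P/∂y = x
  integrand = ∂Q/∂x - ∂P/∂y = -x + 3*y + 2.
Integrating over R: integral_0^1 integral_0^1 (-x + 3*y + 2) dx dy = 3.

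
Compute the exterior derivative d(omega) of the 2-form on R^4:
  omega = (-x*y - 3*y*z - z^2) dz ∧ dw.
d(omega) = (-y) dx ∧ dz ∧ dw + (-x - 3*z) dy ∧ dz ∧ dw

For a 2-form omega = sum_{i<j} g_{ij} dx_i ∧ dx_j, the exterior derivative is
  d(omega) = sum_{i<j} d(g_{ij}) ∧ dx_i ∧ dx_j = sum_{i<j, k} (∂g_{ij}/∂x_k) dx_k ∧ dx_i ∧ dx_j.
Expand each term, using dx_k ∧ dx_i ∧ dx_j = sgn(permutation) dx_{(a)} ∧ dx_{(b)} ∧ dx_{(c)} with (a < b < c) sorted:
  d(-x*y - 3*y*z - z^2) includes (∂/∂x)(-x*y - 3*y*z - z^2) dx = (-y) dx, which multiplied by dz ∧ dw gives (-y) dx ∧ dz ∧ dw
  d(-x*y - 3*y*z - z^2) includes (∂/∂y)(-x*y - 3*y*z - z^2) dy = (-x - 3*z) dy, which multiplied by dz ∧ dw gives (-x - 3*z) dy ∧ dz ∧ dw
Collecting like 3-forms: d(omega) = (-y) dx ∧ dz ∧ dw + (-x - 3*z) dy ∧ dz ∧ dw.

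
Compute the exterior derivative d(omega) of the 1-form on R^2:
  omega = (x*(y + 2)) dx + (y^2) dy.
d(omega) = (-x) dx ∧ dy

For a 1-form omega = sum_i f_i dx_i, the exterior derivative is
  d(omega) = sum_{i < j} (∂f_j/∂x_i - ∂f_i/∂x_j) dx_i ∧ dx_j.
  coefficient of dx ∧ dy: ∂f_2/∂x - ∂f_1/∂y = ∂(y^2)/∂x - ∂(x*(y + 2))/∂y = -x
Assembling: d(omega) = (-x) dx ∧ dy.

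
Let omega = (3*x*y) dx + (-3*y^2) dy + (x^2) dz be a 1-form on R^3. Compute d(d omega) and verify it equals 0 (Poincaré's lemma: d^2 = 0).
d(d omega) = 0

Step 1: d omega = sum_{i<j} (∂f_j/∂x_i - ∂f_i/∂x_j) dx_i ∧ dx_j:
  coeff of dx ∧ dy: -3*x
  coeff of dx ∧ dz: 2*x
  coeff of dy ∧ dz: 0
Step 2: Apply d again to each 2-form coefficient. The only possible 3-form in R^3 is dx ∧ dy ∧ dz, with coefficient
  ∂(coeff of dy∧dz)/∂x - ∂(coeff of dx∧dz)/∂y + ∂(coeff of dx∧dy)/∂z
  = ∂/∂x (0) - ∂/∂y (2*x) + ∂/∂z (-3*x).
Each of these terms simplifies to sums of mixed partials that cancel in pairs. The result is 0 (by equality of mixed partials for smooth functions — Schwarz / Clairaut).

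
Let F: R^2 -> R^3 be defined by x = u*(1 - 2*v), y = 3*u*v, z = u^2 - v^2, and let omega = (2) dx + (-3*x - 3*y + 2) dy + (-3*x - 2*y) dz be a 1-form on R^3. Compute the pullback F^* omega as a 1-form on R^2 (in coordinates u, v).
F^* omega = (-6*u^2 - 9*u*v^2 - 9*u*v + 2*v + 2) du + (u*(-9*u*v - 9*u + 6*v + 2)) dv

Using F^*(f dg) = (f ∘ F) d(g ∘ F), substitute each coordinate x_i by F_i(u, v) in f_i, and replace dx_i by d F_i = (∂F_i/∂u) du + (∂F_i/∂v) dv.
  For the x component: f_1(F) = 2; d F_1 = (1 - 2*v) du + (-2*u) dv
  For the y component: f_2(F) = -3*u*v - 3*u + 2; d F_2 = (3*v) du + (3*u) dv
  For the z component: f_3(F) = -3*u; d F_3 = (2*u) du + (-2*v) dv
Combining and collecting du, dv coefficients:
  coeff of du: -6*u^2 - 9*u*v^2 - 9*u*v + 2*v + 2
  coeff of dv: u*(-9*u*v - 9*u + 6*v + 2)
F^* omega = (-6*u^2 - 9*u*v^2 - 9*u*v + 2*v + 2) du + (u*(-9*u*v - 9*u + 6*v + 2)) dv.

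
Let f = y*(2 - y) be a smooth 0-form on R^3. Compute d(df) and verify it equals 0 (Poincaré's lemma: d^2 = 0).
d(df) = 0

Step 1: df = sum_i (∂f/∂x_i) dx_i = (0) dx + (2 - 2*y) dy + (0) dz.
Step 2: Apply d again. Using the 1-form formula, the coefficient of dx ∧ dy in d(df) is ∂^2 f/∂x ∂y - ∂^2 f/∂y ∂x = (0) - (0) = 0 (equality of mixed partials for smooth f).
Similarly for dx ∧ dz and dy ∧ dz — all coefficients vanish. So d(df) = 0.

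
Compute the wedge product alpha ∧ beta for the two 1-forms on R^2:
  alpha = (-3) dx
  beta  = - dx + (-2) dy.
alpha ∧ beta = (6) dx ∧ dy

Distribute the wedge, using dx_i ∧ dx_j = -dx_j ∧ dx_i and dx_i ∧ dx_i = 0. For each pair (i, j) with i < j, the coefficient of dx_i ∧ dx_j in alpha ∧ beta is (alpha_i * beta_j - alpha_j * beta_i). Collecting: alpha ∧ beta = (6) dx ∧ dy.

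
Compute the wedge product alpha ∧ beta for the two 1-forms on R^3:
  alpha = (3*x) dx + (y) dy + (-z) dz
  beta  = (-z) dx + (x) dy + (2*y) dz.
alpha ∧ beta = (3*x^2 + y*z) dx ∧ dy + (6*x*y - z^2) dx ∧ dz + (x*z + 2*y^2) dy ∧ dz

Distribute the wedge, using dx_i ∧ dx_j = -dx_j ∧ dx_i and dx_i ∧ dx_i = 0. For each pair (i, j) with i < j, the coefficient of dx_i ∧ dx_j in alpha ∧ beta is (alpha_i * beta_j - alpha_j * beta_i). Collecting: alpha ∧ beta = (3*x^2 + y*z) dx ∧ dy + (6*x*y - z^2) dx ∧ dz + (x*z + 2*y^2) dy ∧ dz.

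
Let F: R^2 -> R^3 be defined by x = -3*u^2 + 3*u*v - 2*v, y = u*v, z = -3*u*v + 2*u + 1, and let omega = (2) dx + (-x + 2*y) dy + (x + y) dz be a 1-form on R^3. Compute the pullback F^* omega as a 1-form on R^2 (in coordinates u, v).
F^* omega = (12*u^2*v - 6*u^2 - 13*u*v^2 + 8*u*v - 12*u + 8*v^2 + 2*v) du + (12*u^3 - 13*u^2*v + 8*u*v + 6*u - 4) dv

Using F^*(f dg) = (f ∘ F) d(g ∘ F), substitute each coordinate x_i by F_i(u, v) in f_i, and replace dx_i by d F_i = (∂F_i/∂u) du + (∂F_i/∂v) dv.
  For the x component: f_1(F) = 2; d F_1 = (-6*u + 3*v) du + (3*u - 2) dv
  For the y component: f_2(F) = 3*u^2 - u*v + 2*v; d F_2 = (v) du + (u) dv
  For the z component: f_3(F) = -3*u^2 + 4*u*v - 2*v; d F_3 = (2 - 3*v) du + (-3*u) dv
Combining and collecting du, dv coefficients:
  coeff of du: 12*u^2*v - 6*u^2 - 13*u*v^2 + 8*u*v - 12*u + 8*v^2 + 2*v
  coeff of dv: 12*u^3 - 13*u^2*v + 8*u*v + 6*u - 4
F^* omega = (12*u^2*v - 6*u^2 - 13*u*v^2 + 8*u*v - 12*u + 8*v^2 + 2*v) du + (12*u^3 - 13*u^2*v + 8*u*v + 6*u - 4) dv.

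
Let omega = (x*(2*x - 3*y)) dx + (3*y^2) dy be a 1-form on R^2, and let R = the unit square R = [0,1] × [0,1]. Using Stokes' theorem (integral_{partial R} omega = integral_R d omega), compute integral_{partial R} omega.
integral_(partial R) omega = 3/2

Stokes: integral_partial_R omega = integral_R d omega with d omega = (∂Q/∂x - ∂P/∂y) dx ∧ dy.
  ∂Q/∂x = 0
  ∂P/∂y = -3*x
  integrand = ∂Q/∂x - ∂P/∂y = 3*x.
Integrating over R: integral_0^1 integral_0^1 (3*x) dx dy = 3/2.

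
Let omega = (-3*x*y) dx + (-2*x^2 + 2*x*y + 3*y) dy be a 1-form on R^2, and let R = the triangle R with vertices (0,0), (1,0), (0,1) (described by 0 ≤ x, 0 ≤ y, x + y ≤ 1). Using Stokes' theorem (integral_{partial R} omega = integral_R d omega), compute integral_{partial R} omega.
integral_(partial R) omega = 1/6

Stokes: integral_partial_R omega = integral_R d omega with d omega = (∂Q/∂x - ∂P/∂y) dx ∧ dy.
  ∂Q/∂x = -4*x + 2*y
  ∂P/∂y = -3*x
  integrand = ∂Q/∂x - ∂P/∂y = -x + 2*y.
Integrating over R: integral_0^1 integral_0^{1-x} (-x + 2*y) dy dx = 1/6.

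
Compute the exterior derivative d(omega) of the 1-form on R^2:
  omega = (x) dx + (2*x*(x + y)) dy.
d(omega) = (4*x + 2*y) dx ∧ dy

For a 1-form omega = sum_i f_i dx_i, the exterior derivative is
  d(omega) = sum_{i < j} (∂f_j/∂x_i - ∂f_i/∂x_j) dx_i ∧ dx_j.
  coefficient of dx ∧ dy: ∂f_2/∂x - ∂f_1/∂y = ∂(2*x*(x + y))/∂x - ∂(x)/∂y = 4*x + 2*y
Assembling: d(omega) = (4*x + 2*y) dx ∧ dy.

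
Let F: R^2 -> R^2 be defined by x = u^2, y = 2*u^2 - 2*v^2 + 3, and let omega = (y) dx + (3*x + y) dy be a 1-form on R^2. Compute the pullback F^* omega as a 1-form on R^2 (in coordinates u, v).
F^* omega = (6*u*(4*u^2 - 2*v^2 + 3)) du + (4*v*(-5*u^2 + 2*v^2 - 3)) dv

Using F^*(f dg) = (f ∘ F) d(g ∘ F), substitute each coordinate x_i by F_i(u, v) in f_i, and replace dx_i by d F_i = (∂F_i/∂u) du + (∂F_i/∂v) dv.
  For the x component: f_1(F) = 2*u^2 - 2*v^2 + 3; d F_1 = (2*u) du + (0) dv
  For the y component: f_2(F) = 5*u^2 - 2*v^2 + 3; d F_2 = (4*u) du + (-4*v) dv
Combining and collecting du, dv coefficients:
  coeff of du: 6*u*(4*u^2 - 2*v^2 + 3)
  coeff of dv: 4*v*(-5*u^2 + 2*v^2 - 3)
F^* omega = (6*u*(4*u^2 - 2*v^2 + 3)) du + (4*v*(-5*u^2 + 2*v^2 - 3)) dv.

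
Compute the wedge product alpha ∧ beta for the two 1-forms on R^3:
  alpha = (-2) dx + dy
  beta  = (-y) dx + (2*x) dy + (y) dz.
alpha ∧ beta = (-4*x + y) dx ∧ dy + (-2*y) dx ∧ dz + (y) dy ∧ dz

Distribute the wedge, using dx_i ∧ dx_j = -dx_j ∧ dx_i and dx_i ∧ dx_i = 0. For each pair (i, j) with i < j, the coefficient of dx_i ∧ dx_j in alpha ∧ beta is (alpha_i * beta_j - alpha_j * beta_i). Collecting: alpha ∧ beta = (-4*x + y) dx ∧ dy + (-2*y) dx ∧ dz + (y) dy ∧ dz.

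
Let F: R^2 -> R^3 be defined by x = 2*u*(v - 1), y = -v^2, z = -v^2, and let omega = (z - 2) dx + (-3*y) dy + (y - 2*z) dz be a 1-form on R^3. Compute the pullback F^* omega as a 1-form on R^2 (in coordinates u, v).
F^* omega = (-2*v^3 + 2*v^2 - 4*v + 4) du + (-2*u*v^2 - 4*u - 8*v^3) dv

Using F^*(f dg) = (f ∘ F) d(g ∘ F), substitute each coordinate x_i by F_i(u, v) in f_i, and replace dx_i by d F_i = (∂F_i/∂u) du + (∂F_i/∂v) dv.
  For the x component: f_1(F) = -v^2 - 2; d F_1 = (2*v - 2) du + (2*u) dv
  For the y component: f_2(F) = 3*v^2; d F_2 = (0) du + (-2*v) dv
  For the z component: f_3(F) = v^2; d F_3 = (0) du + (-2*v) dv
Combining and collecting du, dv coefficients:
  coeff of du: -2*v^3 + 2*v^2 - 4*v + 4
  coeff of dv: -2*u*v^2 - 4*u - 8*v^3
F^* omega = (-2*v^3 + 2*v^2 - 4*v + 4) du + (-2*u*v^2 - 4*u - 8*v^3) dv.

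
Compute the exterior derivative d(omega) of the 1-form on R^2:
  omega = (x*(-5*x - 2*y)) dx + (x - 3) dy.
d(omega) = (2*x + 1) dx ∧ dy

For a 1-form omega = sum_i f_i dx_i, the exterior derivative is
  d(omega) = sum_{i < j} (∂f_j/∂x_i - ∂f_i/∂x_j) dx_i ∧ dx_j.
  coefficient of dx ∧ dy: ∂f_2/∂x - ∂f_1/∂y = ∂(x - 3)/∂x - ∂(x*(-5*x - 2*y))/∂y = 2*x + 1
Assembling: d(omega) = (2*x + 1) dx ∧ dy.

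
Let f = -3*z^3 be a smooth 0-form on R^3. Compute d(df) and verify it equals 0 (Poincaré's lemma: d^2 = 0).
d(df) = 0

Step 1: df = sum_i (∂f/∂x_i) dx_i = (0) dx + (0) dy + (-9*z^2) dz.
Step 2: Apply d again. Using the 1-form formula, the coefficient of dx ∧ dy in d(df) is ∂^2 f/∂x ∂y - ∂^2 f/∂y ∂x = (0) - (0) = 0 (equality of mixed partials for smooth f).
Similarly for dx ∧ dz and dy ∧ dz — all coefficients vanish. So d(df) = 0.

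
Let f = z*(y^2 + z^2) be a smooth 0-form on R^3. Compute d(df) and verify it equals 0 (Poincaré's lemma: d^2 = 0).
d(df) = 0

Step 1: df = sum_i (∂f/∂x_i) dx_i = (0) dx + (2*y*z) dy + (y^2 + 3*z^2) dz.
Step 2: Apply d again. Using the 1-form formula, the coefficient of dx ∧ dy in d(df) is ∂^2 f/∂x ∂y - ∂^2 f/∂y ∂x = (0) - (0) = 0 (equality of mixed partials for smooth f).
Similarly for dx ∧ dz and dy ∧ dz — all coefficients vanish. So d(df) = 0.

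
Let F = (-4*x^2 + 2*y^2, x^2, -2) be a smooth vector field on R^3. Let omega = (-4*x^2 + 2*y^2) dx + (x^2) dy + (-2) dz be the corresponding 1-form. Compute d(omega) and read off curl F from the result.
d(omega) = (0) dy ∧ dz + (0) dz ∧ dx + (2*x - 4*y) dx ∧ dy; curl F = (0, 0, 2*x - 4*y)

d omega = sum_{i<j} (∂f_j/∂x_i - ∂f_i/∂x_j) dx_i ∧ dx_j. Under the identification (dy ∧ dz, dz ∧ dx, dx ∧ dy) ↔ (e_x, e_y, e_z), the coefficients are exactly the components of curl F. Compute:
  ∂R/∂y - ∂Q/∂z = (0) - (0) = 0
  ∂P/∂z - ∂R/∂x = (0) - (0) = 0
  ∂Q/∂x - ∂P/∂y = (2*x) - (4*y) = 2*x - 4*y.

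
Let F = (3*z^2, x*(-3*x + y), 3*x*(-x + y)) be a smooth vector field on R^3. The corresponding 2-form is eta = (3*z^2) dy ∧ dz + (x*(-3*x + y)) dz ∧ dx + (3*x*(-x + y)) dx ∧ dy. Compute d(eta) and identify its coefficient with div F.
d(eta) = (x) dx ∧ dy ∧ dz; div F = x

For a 2-form in R^3 of the form above, applying d gives a 3-form with coefficient ∂P/∂x + ∂Q/∂y + ∂R/∂z:
  ∂P/∂x = 0
  ∂Q/∂y = x
  ∂R/∂z = 0
Sum = x, which is exactly div F.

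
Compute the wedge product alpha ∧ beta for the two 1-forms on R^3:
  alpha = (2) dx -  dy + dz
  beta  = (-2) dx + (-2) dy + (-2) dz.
alpha ∧ beta = (-6) dx ∧ dy + (-2) dx ∧ dz + (4) dy ∧ dz

Distribute the wedge, using dx_i ∧ dx_j = -dx_j ∧ dx_i and dx_i ∧ dx_i = 0. For each pair (i, j) with i < j, the coefficient of dx_i ∧ dx_j in alpha ∧ beta is (alpha_i * beta_j - alpha_j * beta_i). Collecting: alpha ∧ beta = (-6) dx ∧ dy + (-2) dx ∧ dz + (4) dy ∧ dz.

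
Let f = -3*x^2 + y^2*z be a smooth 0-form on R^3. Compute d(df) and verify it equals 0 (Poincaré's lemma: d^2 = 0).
d(df) = 0

Step 1: df = sum_i (∂f/∂x_i) dx_i = (-6*x) dx + (2*y*z) dy + (y^2) dz.
Step 2: Apply d again. Using the 1-form formula, the coefficient of dx ∧ dy in d(df) is ∂^2 f/∂x ∂y - ∂^2 f/∂y ∂x = (0) - (0) = 0 (equality of mixed partials for smooth f).
Similarly for dx ∧ dz and dy ∧ dz — all coefficients vanish. So d(df) = 0.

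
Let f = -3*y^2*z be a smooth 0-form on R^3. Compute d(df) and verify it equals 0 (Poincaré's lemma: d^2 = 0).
d(df) = 0

Step 1: df = sum_i (∂f/∂x_i) dx_i = (0) dx + (-6*y*z) dy + (-3*y^2) dz.
Step 2: Apply d again. Using the 1-form formula, the coefficient of dx ∧ dy in d(df) is ∂^2 f/∂x ∂y - ∂^2 f/∂y ∂x = (0) - (0) = 0 (equality of mixed partials for smooth f).
Similarly for dx ∧ dz and dy ∧ dz — all coefficients vanish. So d(df) = 0.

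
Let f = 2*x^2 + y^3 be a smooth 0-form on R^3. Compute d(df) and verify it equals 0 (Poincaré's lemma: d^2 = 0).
d(df) = 0

Step 1: df = sum_i (∂f/∂x_i) dx_i = (4*x) dx + (3*y^2) dy + (0) dz.
Step 2: Apply d again. Using the 1-form formula, the coefficient of dx ∧ dy in d(df) is ∂^2 f/∂x ∂y - ∂^2 f/∂y ∂x = (0) - (0) = 0 (equality of mixed partials for smooth f).
Similarly for dx ∧ dz and dy ∧ dz — all coefficients vanish. So d(df) = 0.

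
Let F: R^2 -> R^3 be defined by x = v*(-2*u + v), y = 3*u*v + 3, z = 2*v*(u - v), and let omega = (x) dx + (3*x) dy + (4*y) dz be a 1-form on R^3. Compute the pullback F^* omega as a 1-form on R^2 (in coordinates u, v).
F^* omega = (v*(10*u*v + 7*v^2 + 24)) du + (10*u^2*v - 45*u*v^2 + 24*u + 2*v^3 - 48*v) dv

Using F^*(f dg) = (f ∘ F) d(g ∘ F), substitute each coordinate x_i by F_i(u, v) in f_i, and replace dx_i by d F_i = (∂F_i/∂u) du + (∂F_i/∂v) dv.
  For the x component: f_1(F) = v*(-2*u + v); d F_1 = (-2*v) du + (-2*u + 2*v) dv
  For the y component: f_2(F) = 3*v*(-2*u + v); d F_2 = (3*v) du + (3*u) dv
  For the z component: f_3(F) = 12*u*v + 12; d F_3 = (2*v) du + (2*u - 4*v) dv
Combining and collecting du, dv coefficients:
  coeff of du: v*(10*u*v + 7*v^2 + 24)
  coeff of dv: 10*u^2*v - 45*u*v^2 + 24*u + 2*v^3 - 48*v
F^* omega = (v*(10*u*v + 7*v^2 + 24)) du + (10*u^2*v - 45*u*v^2 + 24*u + 2*v^3 - 48*v) dv.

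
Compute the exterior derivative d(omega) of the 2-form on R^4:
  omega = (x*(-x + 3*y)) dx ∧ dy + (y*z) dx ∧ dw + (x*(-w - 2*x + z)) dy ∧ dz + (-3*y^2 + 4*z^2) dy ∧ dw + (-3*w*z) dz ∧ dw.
d(omega) = (-z) dx ∧ dy ∧ dw + (-y) dx ∧ dz ∧ dw + (-w - 4*x + z) dx ∧ dy ∧ dz + (-x - 8*z) dy ∧ dz ∧ dw

For a 2-form omega = sum_{i<j} g_{ij} dx_i ∧ dx_j, the exterior derivative is
  d(omega) = sum_{i<j} d(g_{ij}) ∧ dx_i ∧ dx_j = sum_{i<j, k} (∂g_{ij}/∂x_k) dx_k ∧ dx_i ∧ dx_j.
Expand each term, using dx_k ∧ dx_i ∧ dx_j = sgn(permutation) dx_{(a)} ∧ dx_{(b)} ∧ dx_{(c)} with (a < b < c) sorted:
  d(y*z) includes (∂/∂y)(y*z) dy = (z) dy, which multiplied by dx ∧ dw gives (-z) dx ∧ dy ∧ dw
  d(y*z) includes (∂/∂z)(y*z) dz = (y) dz, which multiplied by dx ∧ dw gives (-y) dx ∧ dz ∧ dw
  d(x*(-w - 2*x + z)) includes (∂/∂x)(x*(-w - 2*x + z)) dx = (-w - 4*x + z) dx, which multiplied by dy ∧ dz gives (-w - 4*x + z) dx ∧ dy ∧ dz
  d(x*(-w - 2*x + z)) includes (∂/∂w)(x*(-w - 2*x + z)) dw = (-x) dw, which multiplied by dy ∧ dz gives (-x) dy ∧ dz ∧ dw
  d(-3*y^2 + 4*z^2) includes (∂/∂z)(-3*y^2 + 4*z^2) dz = (8*z) dz, which multiplied by dy ∧ dw gives (-8*z) dy ∧ dz ∧ dw
Collecting like 3-forms: d(omega) = (-z) dx ∧ dy ∧ dw + (-y) dx ∧ dz ∧ dw + (-w - 4*x + z) dx ∧ dy ∧ dz + (-x - 8*z) dy ∧ dz ∧ dw.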